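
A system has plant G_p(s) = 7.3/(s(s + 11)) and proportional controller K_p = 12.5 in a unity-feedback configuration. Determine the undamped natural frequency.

The closed-loop denominator is s(s+11) + 12.5·7.3 = s² + 11s + 91.25.
So ω_n² = 91.25 ⇒ ω_n = 9.552 rad/s, and ζ = 11/(2ω_n) = 0.576.

ω_n = 9.55 rad/s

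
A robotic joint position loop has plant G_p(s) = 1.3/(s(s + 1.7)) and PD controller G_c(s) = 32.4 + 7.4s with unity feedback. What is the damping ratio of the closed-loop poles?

ζ = 0.872

Forward path: (32.4 + 7.4s)·1.3/(s(s+1.7)). The closed-loop characteristic equation is s² + (1.7 + 1.3·7.4)s + 1.3·32.4 = 0.
That is s² + 11.32s + 42.12 = 0, so ω_n = 6.49 rad/s and ζ = 11.32/(2·6.49) = 0.8721.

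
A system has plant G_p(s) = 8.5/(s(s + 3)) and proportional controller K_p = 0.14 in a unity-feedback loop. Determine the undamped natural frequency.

ω_n = 1.09 rad/s

The closed-loop denominator is s(s+3) + 0.14·8.5 = s² + 3s + 1.19.
So ω_n² = 1.19 ⇒ ω_n = 1.091 rad/s, and ζ = 3/(2ω_n) = 1.38.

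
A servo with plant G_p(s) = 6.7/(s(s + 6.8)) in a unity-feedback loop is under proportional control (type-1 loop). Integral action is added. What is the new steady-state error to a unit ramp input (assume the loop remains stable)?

The integrator raises the loop to type 2, so K_v → ∞ and e_ss to a ramp is zero.

0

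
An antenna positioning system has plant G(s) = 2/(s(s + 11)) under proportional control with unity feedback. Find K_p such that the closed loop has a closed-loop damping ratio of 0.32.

K_p = 148

Closed-loop characteristic equation: s² + 11s + K_p·2 = 0.
So ω_n = √(2K_p) and 2ζω_n = 11, giving ζ = 11/(2√(2K_p)).
Setting ζ = 0.32: √(2K_p) = 11/(2·0.32) = 17.19, so K_p = 295.4/2 = 148.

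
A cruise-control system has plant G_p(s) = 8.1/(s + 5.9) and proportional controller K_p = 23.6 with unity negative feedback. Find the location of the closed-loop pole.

s = -197.1

Closed-loop transfer function: T(s) = K_p·G_p(s)/(1 + K_p·G_p(s)) = 191.2/(s + 5.9 + 191.2) = 191.2/(s + 197.1).
The closed-loop pole is at s = −197.1.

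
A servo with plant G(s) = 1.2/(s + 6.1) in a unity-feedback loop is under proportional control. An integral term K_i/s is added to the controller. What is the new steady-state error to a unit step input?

Adding integral action puts a pole at s = 0 in the forward path, raising the system type to 1; a type-1 loop has zero steady-state error to a step.

0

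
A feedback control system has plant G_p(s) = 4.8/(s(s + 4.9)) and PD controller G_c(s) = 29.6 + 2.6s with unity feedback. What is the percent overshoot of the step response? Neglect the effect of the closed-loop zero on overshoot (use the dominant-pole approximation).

3.52%

Forward path: (29.6 + 2.6s)·4.8/(s(s+4.9)). The closed-loop characteristic equation is s² + (4.9 + 4.8·2.6)s + 4.8·29.6 = 0.
That is s² + 17.38s + 142.1 = 0, so ω_n = 11.92 rad/s and ζ = 17.38/(2·11.92) = 0.729.
%OS = 100·exp(−πζ/√(1−ζ²)) = 3.52%.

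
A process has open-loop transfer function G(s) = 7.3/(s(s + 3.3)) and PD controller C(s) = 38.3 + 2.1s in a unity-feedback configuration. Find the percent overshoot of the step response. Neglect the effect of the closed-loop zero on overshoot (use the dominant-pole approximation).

Forward path: (38.3 + 2.1s)·7.3/(s(s+3.3)). The closed-loop characteristic equation is s² + (3.3 + 7.3·2.1)s + 7.3·38.3 = 0.
That is s² + 18.63s + 279.6 = 0, so ω_n = 16.72 rad/s and ζ = 18.63/(2·16.72) = 0.5571.
%OS = 100·exp(−πζ/√(1−ζ²)) = 12.2%.

12.2%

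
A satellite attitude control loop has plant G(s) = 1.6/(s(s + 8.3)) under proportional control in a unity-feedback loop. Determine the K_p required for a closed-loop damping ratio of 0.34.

K_p = 93.1

Closed-loop characteristic equation: s² + 8.3s + K_p·1.6 = 0.
So ω_n = √(1.6K_p) and 2ζω_n = 8.3, giving ζ = 8.3/(2√(1.6K_p)).
Setting ζ = 0.34: √(1.6K_p) = 8.3/(2·0.34) = 12.21, so K_p = 149/1.6 = 93.1.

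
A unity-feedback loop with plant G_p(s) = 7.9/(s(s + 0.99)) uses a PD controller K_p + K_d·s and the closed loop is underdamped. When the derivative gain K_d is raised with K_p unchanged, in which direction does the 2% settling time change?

decrease

Characteristic equation s² + (0.99 + 7.9K_d)s + 7.9K_p = 0: raising K_d increases ζω_n = (0.99+7.9K_d)/2 while the loop stays underdamped, so T_s ≈ 4/(ζω_n) decreases.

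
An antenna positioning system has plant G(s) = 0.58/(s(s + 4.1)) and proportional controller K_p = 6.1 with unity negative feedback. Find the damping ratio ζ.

With unity feedback the closed-loop characteristic equation is s² + 4.1s + 6.1·0.58 = s² + 4.1s + 3.538 = 0.
Matching s² + 2ζω_n s + ω_n²: ω_n = √3.538 = 1.881 rad/s and 2ζω_n = 4.1, so ζ = 4.1/(2·1.881) = 1.09.

ζ = 1.09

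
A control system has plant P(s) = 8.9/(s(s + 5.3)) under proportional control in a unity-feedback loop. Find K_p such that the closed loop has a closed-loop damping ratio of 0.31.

Closed-loop characteristic equation: s² + 5.3s + K_p·8.9 = 0.
So ω_n = √(8.9K_p) and 2ζω_n = 5.3, giving ζ = 5.3/(2√(8.9K_p)).
Setting ζ = 0.31: √(8.9K_p) = 5.3/(2·0.31) = 8.548, so K_p = 73.07/8.9 = 8.21.

K_p = 8.21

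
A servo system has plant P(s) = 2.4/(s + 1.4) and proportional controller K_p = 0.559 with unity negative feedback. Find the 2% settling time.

T_s ≈ 1.46 s

Closed-loop transfer function: T(s) = K_p·P(s)/(1 + K_p·P(s)) = 1.342/(s + 1.4 + 1.342) = 1.342/(s + 2.742).
Time constant τ = 1/2.742 = 0.3648 s, so the 2% settling time is about 4τ = 1.46 s.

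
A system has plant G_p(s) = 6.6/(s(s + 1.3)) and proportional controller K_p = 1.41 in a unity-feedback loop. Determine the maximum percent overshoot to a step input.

Closed-loop characteristic equation: s² + 1.3s + 9.306 = 0, so ω_n = 3.051 rad/s and ζ = 1.3/(2·3.051) = 0.2131.
%OS = 100·exp(−πζ/√(1−ζ²)) = 100·exp(−π·0.2131/√0.9546) = 50.4%.

50.4%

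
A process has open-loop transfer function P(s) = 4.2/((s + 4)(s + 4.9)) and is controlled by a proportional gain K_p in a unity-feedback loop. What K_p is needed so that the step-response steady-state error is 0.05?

The loop is type 0, so e_ss(step) = 1/(1 + K_pos) with K_pos = K_p·P(0).
P(0) = 0.2143. Require 1/(1 + K_p·0.2143) = 0.05, so 1 + 0.2143·K_p = 20.
K_p = (20 − 1)/0.2143 = 88.7.

K_p = 88.7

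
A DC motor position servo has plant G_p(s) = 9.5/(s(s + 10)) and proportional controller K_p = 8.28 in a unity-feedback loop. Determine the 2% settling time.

Closed-loop characteristic equation: s² + 10s + 78.66 = 0, so ω_n = 8.869 rad/s and ζ = 10/(2·8.869) = 0.5638.
2% settling time T_s ≈ 4/(ζω_n) = 4/5 = 0.8 s.

T_s ≈ 0.8 s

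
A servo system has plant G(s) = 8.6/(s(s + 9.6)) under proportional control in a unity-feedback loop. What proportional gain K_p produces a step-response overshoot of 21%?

From %OS = 100·exp(−πζ/√(1−ζ²)) = 21%, ζ = −ln(0.21)/√(π²+ln²(0.21)) = 0.4449.
Characteristic equation s² + 9.6s + 8.6K_p = 0 gives ζ = 9.6/(2√(8.6K_p)).
Setting ζ = 0.4449: √(8.6K_p) = 9.6/(2·0.4449) = 10.79, so K_p = 116.4/8.6 = 13.5.

K_p = 13.5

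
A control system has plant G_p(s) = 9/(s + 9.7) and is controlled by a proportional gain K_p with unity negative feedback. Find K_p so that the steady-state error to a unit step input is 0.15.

K_p = 6.11

For a type-0 loop with proportional control, e_ss = 1/(1 + K_p·G_p(0)).
G_p(0) = 0.9278. Require 1/(1 + K_p·0.9278) = 0.15, so 1 + 0.9278·K_p = 6.667.
K_p = (6.667 − 1)/0.9278 = 6.11.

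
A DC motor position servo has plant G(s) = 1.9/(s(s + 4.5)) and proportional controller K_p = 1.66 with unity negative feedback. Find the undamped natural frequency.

ω_n = 1.78 rad/s

1 + K_p·G(s) = 0 gives s² + 4.5s + 3.154 = 0.
So ω_n² = 3.154 ⇒ ω_n = 1.776 rad/s, and ζ = 4.5/(2ω_n) = 1.27.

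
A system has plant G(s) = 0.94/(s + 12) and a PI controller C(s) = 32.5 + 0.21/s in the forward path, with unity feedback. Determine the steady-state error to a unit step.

0

The open loop C(s)G(s) has a pole at the origin (type 1), so the static position error constant is infinite and e_ss = 1/(1+∞) = 0.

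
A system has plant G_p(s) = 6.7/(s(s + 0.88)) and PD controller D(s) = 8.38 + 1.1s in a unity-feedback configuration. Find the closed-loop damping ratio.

Forward path: (8.38 + 1.1s)·6.7/(s(s+0.88)). The closed-loop characteristic equation is s² + (0.88 + 6.7·1.1)s + 6.7·8.38 = 0.
That is s² + 8.25s + 56.15 = 0, so ω_n = 7.493 rad/s and ζ = 8.25/(2·7.493) = 0.5505.

ζ = 0.551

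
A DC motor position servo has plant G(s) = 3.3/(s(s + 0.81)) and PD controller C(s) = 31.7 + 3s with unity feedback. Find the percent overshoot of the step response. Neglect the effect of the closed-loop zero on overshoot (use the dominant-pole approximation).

Forward path: (31.7 + 3s)·3.3/(s(s+0.81)). The closed-loop characteristic equation is s² + (0.81 + 3.3·3)s + 3.3·31.7 = 0.
That is s² + 10.71s + 104.6 = 0, so ω_n = 10.23 rad/s and ζ = 10.71/(2·10.23) = 0.5236.
%OS = 100·exp(−πζ/√(1−ζ²)) = 14.5%.

14.5%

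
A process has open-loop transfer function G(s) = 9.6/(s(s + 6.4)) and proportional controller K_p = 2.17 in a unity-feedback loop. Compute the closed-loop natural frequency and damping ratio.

With unity feedback the closed-loop characteristic equation is s² + 6.4s + 2.17·9.6 = s² + 6.4s + 20.83 = 0.
Matching s² + 2ζω_n s + ω_n²: ω_n = √20.83 = 4.564 rad/s and 2ζω_n = 6.4, so ζ = 6.4/(2·4.564) = 0.701.

ω_n = 4.56 rad/s, ζ = 0.701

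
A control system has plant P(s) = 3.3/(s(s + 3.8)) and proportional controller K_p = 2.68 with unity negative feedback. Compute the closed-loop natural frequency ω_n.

ω_n = 2.97 rad/s

1 + K_p·P(s) = 0 gives s² + 3.8s + 8.844 = 0.
So ω_n² = 8.844 ⇒ ω_n = 2.974 rad/s, and ζ = 3.8/(2ω_n) = 0.639.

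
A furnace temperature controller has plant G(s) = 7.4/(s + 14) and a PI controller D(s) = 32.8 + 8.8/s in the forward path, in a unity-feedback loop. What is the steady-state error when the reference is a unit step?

0

The open loop D(s)G(s) has a pole at the origin (type 1), so the static position error constant is infinite and e_ss = 1/(1+∞) = 0.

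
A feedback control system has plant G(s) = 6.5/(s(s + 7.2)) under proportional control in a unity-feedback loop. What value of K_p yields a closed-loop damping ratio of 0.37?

Closed-loop characteristic equation: s² + 7.2s + K_p·6.5 = 0.
So ω_n = √(6.5K_p) and 2ζω_n = 7.2, giving ζ = 7.2/(2√(6.5K_p)).
Setting ζ = 0.37: √(6.5K_p) = 7.2/(2·0.37) = 9.73, so K_p = 94.67/6.5 = 14.6.

K_p = 14.6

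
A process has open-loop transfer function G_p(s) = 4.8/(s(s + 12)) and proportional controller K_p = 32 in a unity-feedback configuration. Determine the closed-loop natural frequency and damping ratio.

ω_n = 12.4 rad/s, ζ = 0.484

1 + K_p·G_p(s) = 0 gives s² + 12s + 153.6 = 0.
So ω_n² = 153.6 ⇒ ω_n = 12.39 rad/s, and ζ = 12/(2ω_n) = 0.484.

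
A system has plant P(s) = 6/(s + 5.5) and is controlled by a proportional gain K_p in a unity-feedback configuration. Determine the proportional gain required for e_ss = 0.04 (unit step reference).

K_p = 22

For a type-0 loop with proportional control, e_ss = 1/(1 + K_p·P(0)).
P(0) = 1.091. Require 1/(1 + K_p·1.091) = 0.04, so 1 + 1.091·K_p = 25.
K_p = (25 − 1)/1.091 = 22.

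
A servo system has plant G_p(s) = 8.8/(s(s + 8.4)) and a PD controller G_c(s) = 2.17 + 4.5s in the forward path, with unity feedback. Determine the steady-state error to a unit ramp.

0.44

The loop has one pole at the origin (type 1). Velocity error constant K_v = lim_{s→0} s·G_c(s)G_p(s) = 2.17·8.8/8.4 = 2.273.
Steady-state error to a unit ramp: e_ss = 1/K_v = 0.44.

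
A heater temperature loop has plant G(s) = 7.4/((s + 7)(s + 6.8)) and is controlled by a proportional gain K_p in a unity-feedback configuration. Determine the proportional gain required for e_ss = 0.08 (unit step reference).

Steady-state error for a unit step on this type-0 loop is 1/(1 + K_p·G(0)).
G(0) = 0.1555. Require 1/(1 + K_p·0.1555) = 0.08, so 1 + 0.1555·K_p = 12.5.
K_p = (12.5 − 1)/0.1555 = 74.

K_p = 74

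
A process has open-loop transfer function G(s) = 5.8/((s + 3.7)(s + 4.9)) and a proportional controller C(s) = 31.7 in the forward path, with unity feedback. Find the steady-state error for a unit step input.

0.0898

The loop is type 0. Static position error constant K_pos = C(0)·G(0) = 31.7·0.3199 = 10.14.
Steady-state error to a unit step: e_ss = 1/(1+K_pos) = 1/11.14 = 0.0898.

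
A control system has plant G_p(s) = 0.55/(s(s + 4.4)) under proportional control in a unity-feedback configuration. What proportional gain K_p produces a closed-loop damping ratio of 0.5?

K_p = 35.2

Closed-loop characteristic equation: s² + 4.4s + K_p·0.55 = 0.
So ω_n = √(0.55K_p) and 2ζω_n = 4.4, giving ζ = 4.4/(2√(0.55K_p)).
Setting ζ = 0.5: √(0.55K_p) = 4.4/(2·0.5) = 4.4, so K_p = 19.36/0.55 = 35.2.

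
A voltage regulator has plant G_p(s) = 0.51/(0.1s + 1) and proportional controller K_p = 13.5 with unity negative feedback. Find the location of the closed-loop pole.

s = -78.85

Closed loop: T(s) = K_p·G_p/(1+K_p·G_p) = 6.885/(0.1s + 1 + 6.885), with pole at s = −(1 + 6.885)/0.1 = −78.85.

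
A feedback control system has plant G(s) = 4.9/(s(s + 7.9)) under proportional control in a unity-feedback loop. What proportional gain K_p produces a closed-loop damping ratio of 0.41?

K_p = 18.9

Closed-loop characteristic equation: s² + 7.9s + K_p·4.9 = 0.
So ω_n = √(4.9K_p) and 2ζω_n = 7.9, giving ζ = 7.9/(2√(4.9K_p)).
Setting ζ = 0.41: √(4.9K_p) = 7.9/(2·0.41) = 9.634, so K_p = 92.82/4.9 = 18.9.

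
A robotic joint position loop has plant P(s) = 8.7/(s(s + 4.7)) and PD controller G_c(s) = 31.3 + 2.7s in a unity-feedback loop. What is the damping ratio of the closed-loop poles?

Forward path: (31.3 + 2.7s)·8.7/(s(s+4.7)). The closed-loop characteristic equation is s² + (4.7 + 8.7·2.7)s + 8.7·31.3 = 0.
That is s² + 28.19s + 272.3 = 0, so ω_n = 16.5 rad/s and ζ = 28.19/(2·16.5) = 0.8541.

ζ = 0.854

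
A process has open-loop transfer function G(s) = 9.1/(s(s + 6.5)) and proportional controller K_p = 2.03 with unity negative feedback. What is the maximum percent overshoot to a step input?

2.65%

From 1 + K_pG(s) = 0: s² + 6.5s + 18.47 = 0 ⇒ ω_n = 4.298, ζ = 0.7562.
%OS = 100·exp(−πζ/√(1−ζ²)) = 100·exp(−π·0.7562/√0.4282) = 2.65%.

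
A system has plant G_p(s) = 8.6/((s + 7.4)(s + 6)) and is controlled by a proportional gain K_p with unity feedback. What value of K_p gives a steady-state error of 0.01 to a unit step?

K_p = 511

The loop is type 0, so e_ss(step) = 1/(1 + K_pos) with K_pos = K_p·G_p(0).
G_p(0) = 0.1937. Require 1/(1 + K_p·0.1937) = 0.01, so 1 + 0.1937·K_p = 100.
K_p = (100 − 1)/0.1937 = 511.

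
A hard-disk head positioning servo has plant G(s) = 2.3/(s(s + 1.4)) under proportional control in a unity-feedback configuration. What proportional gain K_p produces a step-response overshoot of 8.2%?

K_p = 0.549

From %OS = 100·exp(−πζ/√(1−ζ²)) = 8.2%, ζ = −ln(0.082)/√(π²+ln²(0.082)) = 0.6228.
Characteristic equation s² + 1.4s + 2.3K_p = 0 gives ζ = 1.4/(2√(2.3K_p)).
Setting ζ = 0.6228: √(2.3K_p) = 1.4/(2·0.6228) = 1.124, so K_p = 1.263/2.3 = 0.549.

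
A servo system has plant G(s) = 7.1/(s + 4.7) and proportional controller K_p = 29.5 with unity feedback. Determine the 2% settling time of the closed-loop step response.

Closed-loop transfer function: T(s) = K_p·G(s)/(1 + K_p·G(s)) = 209.4/(s + 4.7 + 209.4) = 209.4/(s + 214.1).
Time constant τ = 1/214.1 = 0.00467 s, so the 2% settling time is about 4τ = 0.0187 s.

T_s ≈ 0.0187 s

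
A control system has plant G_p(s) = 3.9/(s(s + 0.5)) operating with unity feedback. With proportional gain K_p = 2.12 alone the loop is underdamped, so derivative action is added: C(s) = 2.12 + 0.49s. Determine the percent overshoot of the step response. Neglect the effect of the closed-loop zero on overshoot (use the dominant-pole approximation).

23.4%

Forward path: (2.12 + 0.49s)·3.9/(s(s+0.5)). The closed-loop characteristic equation is s² + (0.5 + 3.9·0.49)s + 3.9·2.12 = 0.
That is s² + 2.411s + 8.268 = 0, so ω_n = 2.875 rad/s and ζ = 2.411/(2·2.875) = 0.4192.
%OS = 100·exp(−πζ/√(1−ζ²)) = 23.4%.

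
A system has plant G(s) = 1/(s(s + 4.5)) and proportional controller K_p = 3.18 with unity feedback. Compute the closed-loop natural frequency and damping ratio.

ω_n = 1.78 rad/s, ζ = 1.26

The closed-loop denominator is s(s+4.5) + 3.18·1 = s² + 4.5s + 3.18.
So ω_n² = 3.18 ⇒ ω_n = 1.783 rad/s, and ζ = 4.5/(2ω_n) = 1.26.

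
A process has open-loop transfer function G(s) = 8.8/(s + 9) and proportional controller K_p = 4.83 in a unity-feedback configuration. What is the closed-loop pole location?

Closed-loop transfer function: T(s) = K_p·G(s)/(1 + K_p·G(s)) = 42.5/(s + 9 + 42.5) = 42.5/(s + 51.5).
The closed-loop pole is at s = −51.5.

s = -51.5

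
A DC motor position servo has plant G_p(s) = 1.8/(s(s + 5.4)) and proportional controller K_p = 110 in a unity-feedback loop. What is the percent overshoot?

54.1%

Closed-loop characteristic equation: s² + 5.4s + 198 = 0, so ω_n = 14.07 rad/s and ζ = 5.4/(2·14.07) = 0.1919.
%OS = 100·exp(−πζ/√(1−ζ²)) = 100·exp(−π·0.1919/√0.9632) = 54.1%.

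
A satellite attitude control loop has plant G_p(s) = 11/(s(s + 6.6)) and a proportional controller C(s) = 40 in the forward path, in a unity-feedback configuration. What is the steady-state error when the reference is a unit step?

0

The open loop C(s)G_p(s) has a pole at the origin (type 1), so the static position error constant is infinite and e_ss = 1/(1+∞) = 0.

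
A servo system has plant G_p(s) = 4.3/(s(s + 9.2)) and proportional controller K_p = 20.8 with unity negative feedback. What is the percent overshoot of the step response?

Closed-loop characteristic equation: s² + 9.2s + 89.44 = 0, so ω_n = 9.457 rad/s and ζ = 9.2/(2·9.457) = 0.4864.
%OS = 100·exp(−πζ/√(1−ζ²)) = 100·exp(−π·0.4864/√0.7634) = 17.4%.

17.4%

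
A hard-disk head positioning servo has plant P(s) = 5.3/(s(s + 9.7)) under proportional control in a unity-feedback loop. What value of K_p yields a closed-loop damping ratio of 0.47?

Closed-loop characteristic equation: s² + 9.7s + K_p·5.3 = 0.
So ω_n = √(5.3K_p) and 2ζω_n = 9.7, giving ζ = 9.7/(2√(5.3K_p)).
Setting ζ = 0.47: √(5.3K_p) = 9.7/(2·0.47) = 10.32, so K_p = 106.5/5.3 = 20.1.

K_p = 20.1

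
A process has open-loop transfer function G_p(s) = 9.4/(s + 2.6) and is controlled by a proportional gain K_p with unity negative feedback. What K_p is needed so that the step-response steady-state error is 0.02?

K_p = 13.6

Steady-state error for a unit step on this type-0 loop is 1/(1 + K_p·G_p(0)).
G_p(0) = 3.615. Require 1/(1 + K_p·3.615) = 0.02, so 1 + 3.615·K_p = 50.
K_p = (50 − 1)/3.615 = 13.6.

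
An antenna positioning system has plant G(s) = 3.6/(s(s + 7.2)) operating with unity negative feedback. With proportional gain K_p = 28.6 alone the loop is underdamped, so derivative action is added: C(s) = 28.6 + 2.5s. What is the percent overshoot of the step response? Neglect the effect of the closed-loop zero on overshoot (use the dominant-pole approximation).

Forward path: (28.6 + 2.5s)·3.6/(s(s+7.2)). The closed-loop characteristic equation is s² + (7.2 + 3.6·2.5)s + 3.6·28.6 = 0.
That is s² + 16.2s + 103 = 0, so ω_n = 10.15 rad/s and ζ = 16.2/(2·10.15) = 0.7983.
%OS = 100·exp(−πζ/√(1−ζ²)) = 1.55%.

1.55%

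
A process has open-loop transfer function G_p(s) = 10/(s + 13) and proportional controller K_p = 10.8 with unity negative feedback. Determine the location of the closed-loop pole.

s = -121

Closed-loop transfer function: T(s) = K_p·G_p(s)/(1 + K_p·G_p(s)) = 108/(s + 13 + 108) = 108/(s + 121).
The closed-loop pole is at s = −121.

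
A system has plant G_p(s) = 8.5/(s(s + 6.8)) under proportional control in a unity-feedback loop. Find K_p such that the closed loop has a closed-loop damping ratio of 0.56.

K_p = 4.34

Closed-loop characteristic equation: s² + 6.8s + K_p·8.5 = 0.
So ω_n = √(8.5K_p) and 2ζω_n = 6.8, giving ζ = 6.8/(2√(8.5K_p)).
Setting ζ = 0.56: √(8.5K_p) = 6.8/(2·0.56) = 6.071, so K_p = 36.86/8.5 = 4.34.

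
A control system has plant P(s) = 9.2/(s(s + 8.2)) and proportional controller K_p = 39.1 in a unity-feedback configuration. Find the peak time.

T_p = 0.17 s

Closed-loop characteristic equation: s² + 8.2s + 359.7 = 0, so ω_n = 18.97 rad/s and ζ = 8.2/(2·18.97) = 0.2162.
Damped frequency ω_d = ω_n√(1−ζ²) = 18.52 rad/s, so peak time T_p = π/ω_d = 0.17 s.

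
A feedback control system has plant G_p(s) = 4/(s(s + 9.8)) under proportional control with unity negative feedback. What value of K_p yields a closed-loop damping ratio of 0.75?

K_p = 10.7

Closed-loop characteristic equation: s² + 9.8s + K_p·4 = 0.
So ω_n = √(4K_p) and 2ζω_n = 9.8, giving ζ = 9.8/(2√(4K_p)).
Setting ζ = 0.75: √(4K_p) = 9.8/(2·0.75) = 6.533, so K_p = 42.68/4 = 10.7.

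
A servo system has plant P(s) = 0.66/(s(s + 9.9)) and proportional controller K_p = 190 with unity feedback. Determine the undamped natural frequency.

ω_n = 11.2 rad/s

The closed-loop denominator is s(s+9.9) + 190·0.66 = s² + 9.9s + 125.4.
So ω_n² = 125.4 ⇒ ω_n = 11.2 rad/s, and ζ = 9.9/(2ω_n) = 0.442.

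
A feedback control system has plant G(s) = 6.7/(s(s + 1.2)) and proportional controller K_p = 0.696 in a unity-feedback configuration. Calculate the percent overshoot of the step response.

From 1 + K_pG(s) = 0: s² + 1.2s + 4.663 = 0 ⇒ ω_n = 2.159, ζ = 0.2778.
%OS = 100·exp(−πζ/√(1−ζ²)) = 100·exp(−π·0.2778/√0.9228) = 40.3%.

40.3%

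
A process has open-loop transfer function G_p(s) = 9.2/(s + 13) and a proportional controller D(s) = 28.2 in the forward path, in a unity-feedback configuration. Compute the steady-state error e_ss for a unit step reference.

0.0477

The loop is type 0. Static position error constant K_pos = D(0)·G_p(0) = 28.2·0.7077 = 19.96.
Steady-state error to a unit step: e_ss = 1/(1+K_pos) = 1/20.96 = 0.0477.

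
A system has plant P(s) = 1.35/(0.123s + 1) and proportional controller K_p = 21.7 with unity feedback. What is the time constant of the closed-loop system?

Closed loop: T(s) = K_p·P/(1+K_p·P) = 29.3/(0.123s + 1 + 29.3), with pole at s = −(1 + 29.3)/0.123 = −246.3.
Closed-loop time constant τ = 1/246.3 = 0.00406 s.

τ = 0.00406 s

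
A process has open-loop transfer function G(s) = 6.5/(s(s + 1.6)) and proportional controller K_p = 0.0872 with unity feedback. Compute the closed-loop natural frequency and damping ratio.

With unity feedback the closed-loop characteristic equation is s² + 1.6s + 0.0872·6.5 = s² + 1.6s + 0.5668 = 0.
Matching s² + 2ζω_n s + ω_n²: ω_n = √0.5668 = 0.7529 rad/s and 2ζω_n = 1.6, so ζ = 1.6/(2·0.7529) = 1.06.

ω_n = 0.753 rad/s, ζ = 1.06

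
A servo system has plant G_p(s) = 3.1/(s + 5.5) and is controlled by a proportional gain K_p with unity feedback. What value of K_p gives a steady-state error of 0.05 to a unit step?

K_p = 33.7

For a type-0 loop with proportional control, e_ss = 1/(1 + K_p·G_p(0)).
G_p(0) = 0.5636. Require 1/(1 + K_p·0.5636) = 0.05, so 1 + 0.5636·K_p = 20.
K_p = (20 − 1)/0.5636 = 33.7.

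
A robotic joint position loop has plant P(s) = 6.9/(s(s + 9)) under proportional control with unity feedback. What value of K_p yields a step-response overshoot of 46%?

From %OS = 100·exp(−πζ/√(1−ζ²)) = 46%, ζ = −ln(0.46)/√(π²+ln²(0.46)) = 0.24.
Characteristic equation s² + 9s + 6.9K_p = 0 gives ζ = 9/(2√(6.9K_p)).
Setting ζ = 0.24: √(6.9K_p) = 9/(2·0.24) = 18.75, so K_p = 351.7/6.9 = 51.

K_p = 51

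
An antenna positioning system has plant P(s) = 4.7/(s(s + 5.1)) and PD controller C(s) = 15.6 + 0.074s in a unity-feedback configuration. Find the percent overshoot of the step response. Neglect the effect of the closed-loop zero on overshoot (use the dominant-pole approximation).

Forward path: (15.6 + 0.074s)·4.7/(s(s+5.1)). The closed-loop characteristic equation is s² + (5.1 + 4.7·0.074)s + 4.7·15.6 = 0.
That is s² + 5.448s + 73.32 = 0, so ω_n = 8.563 rad/s and ζ = 5.448/(2·8.563) = 0.3181.
%OS = 100·exp(−πζ/√(1−ζ²)) = 34.8%.

34.8%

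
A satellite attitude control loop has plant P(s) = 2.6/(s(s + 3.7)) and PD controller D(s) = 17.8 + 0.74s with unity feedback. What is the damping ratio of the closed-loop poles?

ζ = 0.413

Forward path: (17.8 + 0.74s)·2.6/(s(s+3.7)). The closed-loop characteristic equation is s² + (3.7 + 2.6·0.74)s + 2.6·17.8 = 0.
That is s² + 5.624s + 46.28 = 0, so ω_n = 6.803 rad/s and ζ = 5.624/(2·6.803) = 0.4134.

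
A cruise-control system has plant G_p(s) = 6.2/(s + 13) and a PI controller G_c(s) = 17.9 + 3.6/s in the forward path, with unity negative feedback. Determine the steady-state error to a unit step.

The open loop G_c(s)G_p(s) has a pole at the origin (type 1), so the static position error constant is infinite and e_ss = 1/(1+∞) = 0.

0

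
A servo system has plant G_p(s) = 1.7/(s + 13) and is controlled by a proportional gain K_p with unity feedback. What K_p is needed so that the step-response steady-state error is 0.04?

The loop is type 0, so e_ss(step) = 1/(1 + K_pos) with K_pos = K_p·G_p(0).
G_p(0) = 0.1308. Require 1/(1 + K_p·0.1308) = 0.04, so 1 + 0.1308·K_p = 25.
K_p = (25 − 1)/0.1308 = 184.

K_p = 184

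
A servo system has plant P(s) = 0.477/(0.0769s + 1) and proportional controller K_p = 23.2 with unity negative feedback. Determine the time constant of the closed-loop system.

τ = 0.00637 s

Closed loop: T(s) = K_p·P/(1+K_p·P) = 11.07/(0.0769s + 1 + 11.07), with pole at s = −(1 + 11.07)/0.0769 = −156.9.
Closed-loop time constant τ = 1/156.9 = 0.00637 s.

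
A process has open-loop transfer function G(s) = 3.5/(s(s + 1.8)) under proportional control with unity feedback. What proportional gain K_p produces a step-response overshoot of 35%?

From %OS = 100·exp(−πζ/√(1−ζ²)) = 35%, ζ = −ln(0.35)/√(π²+ln²(0.35)) = 0.3169.
Characteristic equation s² + 1.8s + 3.5K_p = 0 gives ζ = 1.8/(2√(3.5K_p)).
Setting ζ = 0.3169: √(3.5K_p) = 1.8/(2·0.3169) = 2.84, so K_p = 8.064/3.5 = 2.3.

K_p = 2.3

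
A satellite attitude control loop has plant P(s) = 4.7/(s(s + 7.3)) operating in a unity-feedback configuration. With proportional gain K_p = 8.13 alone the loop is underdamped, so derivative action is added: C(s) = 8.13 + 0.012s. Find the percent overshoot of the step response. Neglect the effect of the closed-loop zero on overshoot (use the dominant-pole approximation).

Forward path: (8.13 + 0.012s)·4.7/(s(s+7.3)). The closed-loop characteristic equation is s² + (7.3 + 4.7·0.012)s + 4.7·8.13 = 0.
That is s² + 7.356s + 38.21 = 0, so ω_n = 6.182 rad/s and ζ = 7.356/(2·6.182) = 0.595.
%OS = 100·exp(−πζ/√(1−ζ²)) = 9.77%.

9.77%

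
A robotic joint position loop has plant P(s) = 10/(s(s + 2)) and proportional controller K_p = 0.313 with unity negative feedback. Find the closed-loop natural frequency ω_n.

With unity feedback the closed-loop characteristic equation is s² + 2s + 0.313·10 = s² + 2s + 3.13 = 0.
So ω_n² = 3.13 ⇒ ω_n = 1.769 rad/s, and ζ = 2/(2ω_n) = 0.565.

ω_n = 1.77 rad/s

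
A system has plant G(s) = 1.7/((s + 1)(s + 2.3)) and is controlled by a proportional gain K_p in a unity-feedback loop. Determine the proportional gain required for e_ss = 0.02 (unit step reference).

Steady-state error for a unit step on this type-0 loop is 1/(1 + K_p·G(0)).
G(0) = 0.7391. Require 1/(1 + K_p·0.7391) = 0.02, so 1 + 0.7391·K_p = 50.
K_p = (50 − 1)/0.7391 = 66.3.

K_p = 66.3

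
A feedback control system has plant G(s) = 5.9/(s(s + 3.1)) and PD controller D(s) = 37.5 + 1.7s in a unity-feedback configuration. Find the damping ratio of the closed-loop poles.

Forward path: (37.5 + 1.7s)·5.9/(s(s+3.1)). The closed-loop characteristic equation is s² + (3.1 + 5.9·1.7)s + 5.9·37.5 = 0.
That is s² + 13.13s + 221.2 = 0, so ω_n = 14.87 rad/s and ζ = 13.13/(2·14.87) = 0.4414.

ζ = 0.441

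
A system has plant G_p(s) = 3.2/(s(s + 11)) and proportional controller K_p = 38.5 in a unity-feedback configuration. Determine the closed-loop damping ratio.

ζ = 0.496

1 + K_p·G_p(s) = 0 gives s² + 11s + 123.2 = 0.
So ω_n² = 123.2 ⇒ ω_n = 11.1 rad/s, and ζ = 11/(2ω_n) = 0.496.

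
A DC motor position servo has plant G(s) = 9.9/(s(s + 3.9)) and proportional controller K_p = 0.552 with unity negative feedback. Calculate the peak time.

From 1 + K_pG(s) = 0: s² + 3.9s + 5.465 = 0 ⇒ ω_n = 2.338, ζ = 0.8342.
Damped frequency ω_d = ω_n√(1−ζ²) = 1.289 rad/s, so peak time T_p = π/ω_d = 2.44 s.

T_p = 2.44 s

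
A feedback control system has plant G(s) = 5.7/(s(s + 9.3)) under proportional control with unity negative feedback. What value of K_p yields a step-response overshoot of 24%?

K_p = 22.2

From %OS = 100·exp(−πζ/√(1−ζ²)) = 24%, ζ = −ln(0.24)/√(π²+ln²(0.24)) = 0.4136.
Characteristic equation s² + 9.3s + 5.7K_p = 0 gives ζ = 9.3/(2√(5.7K_p)).
Setting ζ = 0.4136: √(5.7K_p) = 9.3/(2·0.4136) = 11.24, so K_p = 126.4/5.7 = 22.2.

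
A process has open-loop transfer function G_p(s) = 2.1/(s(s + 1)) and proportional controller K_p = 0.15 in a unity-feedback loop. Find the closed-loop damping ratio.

ζ = 0.891

With unity feedback the closed-loop characteristic equation is s² + 1s + 0.15·2.1 = s² + 1s + 0.315 = 0.
Matching s² + 2ζω_n s + ω_n²: ω_n = √0.315 = 0.5612 rad/s and 2ζω_n = 1, so ζ = 1/(2·0.5612) = 0.891.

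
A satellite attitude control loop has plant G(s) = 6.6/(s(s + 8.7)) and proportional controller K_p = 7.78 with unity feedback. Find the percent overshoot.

9.07%

From 1 + K_pG(s) = 0: s² + 8.7s + 51.35 = 0 ⇒ ω_n = 7.166, ζ = 0.6071.
%OS = 100·exp(−πζ/√(1−ζ²)) = 100·exp(−π·0.6071/√0.6315) = 9.07%.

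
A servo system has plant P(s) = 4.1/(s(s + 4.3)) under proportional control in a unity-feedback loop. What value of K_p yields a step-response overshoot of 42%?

K_p = 15.9

From %OS = 100·exp(−πζ/√(1−ζ²)) = 42%, ζ = −ln(0.42)/√(π²+ln²(0.42)) = 0.2662.
Characteristic equation s² + 4.3s + 4.1K_p = 0 gives ζ = 4.3/(2√(4.1K_p)).
Setting ζ = 0.2662: √(4.1K_p) = 4.3/(2·0.2662) = 8.077, so K_p = 65.25/4.1 = 15.9.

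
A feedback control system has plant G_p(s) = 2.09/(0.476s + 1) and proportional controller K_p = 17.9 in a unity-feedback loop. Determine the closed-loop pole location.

Closed loop: T(s) = K_p·G_p/(1+K_p·G_p) = 37.41/(0.476s + 1 + 37.41), with pole at s = −(1 + 37.41)/0.476 = −80.7.

s = -80.7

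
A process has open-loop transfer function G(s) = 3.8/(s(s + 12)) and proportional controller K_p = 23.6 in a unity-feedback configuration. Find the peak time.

T_p = 0.429 s

The closed-loop denominator s² + 12s + 89.68 gives ω_n = √89.68 = 9.47 and ζ = 12/(2ω_n) = 0.6336.
Damped frequency ω_d = ω_n√(1−ζ²) = 7.327 rad/s, so peak time T_p = π/ω_d = 0.429 s.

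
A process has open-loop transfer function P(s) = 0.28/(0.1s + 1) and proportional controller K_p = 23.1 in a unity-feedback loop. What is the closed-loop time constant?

Closed loop: T(s) = K_p·P/(1+K_p·P) = 6.468/(0.1s + 1 + 6.468), with pole at s = −(1 + 6.468)/0.1 = −74.68.
Closed-loop time constant τ = 1/74.68 = 0.0134 s.

τ = 0.0134 s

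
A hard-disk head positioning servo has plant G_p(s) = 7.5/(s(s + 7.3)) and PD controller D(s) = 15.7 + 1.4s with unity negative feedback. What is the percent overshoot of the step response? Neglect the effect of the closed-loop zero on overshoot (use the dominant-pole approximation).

1.11%

Forward path: (15.7 + 1.4s)·7.5/(s(s+7.3)). The closed-loop characteristic equation is s² + (7.3 + 7.5·1.4)s + 7.5·15.7 = 0.
That is s² + 17.8s + 117.8 = 0, so ω_n = 10.85 rad/s and ζ = 17.8/(2·10.85) = 0.8202.
%OS = 100·exp(−πζ/√(1−ζ²)) = 1.11%.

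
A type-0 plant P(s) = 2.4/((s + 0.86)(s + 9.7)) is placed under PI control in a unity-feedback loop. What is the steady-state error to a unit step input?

The PI controller's integrator makes the forward path type 1, so e_ss to a step is zero.

0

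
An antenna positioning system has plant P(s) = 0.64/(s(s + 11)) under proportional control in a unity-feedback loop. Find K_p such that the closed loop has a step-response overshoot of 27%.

From %OS = 100·exp(−πζ/√(1−ζ²)) = 27%, ζ = −ln(0.27)/√(π²+ln²(0.27)) = 0.3847.
Characteristic equation s² + 11s + 0.64K_p = 0 gives ζ = 11/(2√(0.64K_p)).
Setting ζ = 0.3847: √(0.64K_p) = 11/(2·0.3847) = 14.3, so K_p = 204.4/0.64 = 319.

K_p = 319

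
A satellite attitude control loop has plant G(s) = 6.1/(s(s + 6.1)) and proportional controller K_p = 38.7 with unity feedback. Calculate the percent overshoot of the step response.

52.9%

Closed-loop characteristic equation: s² + 6.1s + 236.1 = 0, so ω_n = 15.36 rad/s and ζ = 6.1/(2·15.36) = 0.1985.
%OS = 100·exp(−πζ/√(1−ζ²)) = 100·exp(−π·0.1985/√0.9606) = 52.9%.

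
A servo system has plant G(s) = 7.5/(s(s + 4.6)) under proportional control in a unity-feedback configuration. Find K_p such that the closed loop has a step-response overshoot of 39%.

From %OS = 100·exp(−πζ/√(1−ζ²)) = 39%, ζ = −ln(0.39)/√(π²+ln²(0.39)) = 0.2871.
Characteristic equation s² + 4.6s + 7.5K_p = 0 gives ζ = 4.6/(2√(7.5K_p)).
Setting ζ = 0.2871: √(7.5K_p) = 4.6/(2·0.2871) = 8.011, so K_p = 64.18/7.5 = 8.56.

K_p = 8.56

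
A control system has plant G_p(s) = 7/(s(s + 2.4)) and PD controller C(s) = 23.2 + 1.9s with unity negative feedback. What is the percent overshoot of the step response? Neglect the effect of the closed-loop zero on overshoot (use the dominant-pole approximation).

8.57%

Forward path: (23.2 + 1.9s)·7/(s(s+2.4)). The closed-loop characteristic equation is s² + (2.4 + 7·1.9)s + 7·23.2 = 0.
That is s² + 15.7s + 162.4 = 0, so ω_n = 12.74 rad/s and ζ = 15.7/(2·12.74) = 0.616.
%OS = 100·exp(−πζ/√(1−ζ²)) = 8.57%.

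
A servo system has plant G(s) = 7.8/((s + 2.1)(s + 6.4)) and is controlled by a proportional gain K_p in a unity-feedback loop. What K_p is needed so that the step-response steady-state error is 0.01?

K_p = 171

Steady-state error for a unit step on this type-0 loop is 1/(1 + K_p·G(0)).
G(0) = 0.5804. Require 1/(1 + K_p·0.5804) = 0.01, so 1 + 0.5804·K_p = 100.
K_p = (100 − 1)/0.5804 = 171.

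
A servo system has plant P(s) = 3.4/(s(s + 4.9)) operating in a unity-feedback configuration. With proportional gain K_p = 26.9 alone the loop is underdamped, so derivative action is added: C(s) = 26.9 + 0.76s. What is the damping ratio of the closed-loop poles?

ζ = 0.391

Forward path: (26.9 + 0.76s)·3.4/(s(s+4.9)). The closed-loop characteristic equation is s² + (4.9 + 3.4·0.76)s + 3.4·26.9 = 0.
That is s² + 7.484s + 91.46 = 0, so ω_n = 9.563 rad/s and ζ = 7.484/(2·9.563) = 0.3913.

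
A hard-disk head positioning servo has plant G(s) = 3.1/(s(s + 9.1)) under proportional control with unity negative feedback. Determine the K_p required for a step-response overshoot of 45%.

From %OS = 100·exp(−πζ/√(1−ζ²)) = 45%, ζ = −ln(0.45)/√(π²+ln²(0.45)) = 0.2463.
Characteristic equation s² + 9.1s + 3.1K_p = 0 gives ζ = 9.1/(2√(3.1K_p)).
Setting ζ = 0.2463: √(3.1K_p) = 9.1/(2·0.2463) = 18.47, so K_p = 341.2/3.1 = 110.

K_p = 110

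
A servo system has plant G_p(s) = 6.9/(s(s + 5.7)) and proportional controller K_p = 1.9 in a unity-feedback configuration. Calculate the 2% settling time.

T_s ≈ 1.4 s

The closed-loop denominator s² + 5.7s + 13.11 gives ω_n = √13.11 = 3.621 and ζ = 5.7/(2ω_n) = 0.7871.
2% settling time T_s ≈ 4/(ζω_n) = 4/2.85 = 1.4 s.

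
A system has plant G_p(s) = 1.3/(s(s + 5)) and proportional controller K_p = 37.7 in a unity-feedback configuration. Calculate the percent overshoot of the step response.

The closed-loop denominator s² + 5s + 49.01 gives ω_n = √49.01 = 7.001 and ζ = 5/(2ω_n) = 0.3571.
%OS = 100·exp(−πζ/√(1−ζ²)) = 100·exp(−π·0.3571/√0.8725) = 30.1%.

30.1%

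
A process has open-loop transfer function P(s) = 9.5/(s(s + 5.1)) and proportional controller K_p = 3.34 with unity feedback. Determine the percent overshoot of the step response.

20.3%

From 1 + K_pP(s) = 0: s² + 5.1s + 31.73 = 0 ⇒ ω_n = 5.633, ζ = 0.4527.
%OS = 100·exp(−πζ/√(1−ζ²)) = 100·exp(−π·0.4527/√0.7951) = 20.3%.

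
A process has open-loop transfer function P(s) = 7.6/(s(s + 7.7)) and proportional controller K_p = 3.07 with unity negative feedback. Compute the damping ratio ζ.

ζ = 0.797

1 + K_p·P(s) = 0 gives s² + 7.7s + 23.33 = 0.
So ω_n² = 23.33 ⇒ ω_n = 4.83 rad/s, and ζ = 7.7/(2ω_n) = 0.797.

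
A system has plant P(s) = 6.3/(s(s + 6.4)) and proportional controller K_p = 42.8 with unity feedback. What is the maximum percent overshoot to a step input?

53.6%

Closed-loop characteristic equation: s² + 6.4s + 269.6 = 0, so ω_n = 16.42 rad/s and ζ = 6.4/(2·16.42) = 0.1949.
%OS = 100·exp(−πζ/√(1−ζ²)) = 100·exp(−π·0.1949/√0.962) = 53.6%.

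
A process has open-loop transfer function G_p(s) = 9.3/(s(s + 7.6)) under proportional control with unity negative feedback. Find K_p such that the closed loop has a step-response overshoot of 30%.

K_p = 12.1

From %OS = 100·exp(−πζ/√(1−ζ²)) = 30%, ζ = −ln(0.3)/√(π²+ln²(0.3)) = 0.3579.
Characteristic equation s² + 7.6s + 9.3K_p = 0 gives ζ = 7.6/(2√(9.3K_p)).
Setting ζ = 0.3579: √(9.3K_p) = 7.6/(2·0.3579) = 10.62, so K_p = 112.8/9.3 = 12.1.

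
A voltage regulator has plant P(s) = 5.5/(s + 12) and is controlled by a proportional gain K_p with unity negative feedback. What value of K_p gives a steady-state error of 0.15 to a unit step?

The loop is type 0, so e_ss(step) = 1/(1 + K_pos) with K_pos = K_p·P(0).
P(0) = 0.4583. Require 1/(1 + K_p·0.4583) = 0.15, so 1 + 0.4583·K_p = 6.667.
K_p = (6.667 − 1)/0.4583 = 12.4.

K_p = 12.4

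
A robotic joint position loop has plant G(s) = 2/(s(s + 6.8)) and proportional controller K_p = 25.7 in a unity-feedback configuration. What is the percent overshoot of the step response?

Closed-loop characteristic equation: s² + 6.8s + 51.4 = 0, so ω_n = 7.169 rad/s and ζ = 6.8/(2·7.169) = 0.4742.
%OS = 100·exp(−πζ/√(1−ζ²)) = 100·exp(−π·0.4742/√0.7751) = 18.4%.

18.4%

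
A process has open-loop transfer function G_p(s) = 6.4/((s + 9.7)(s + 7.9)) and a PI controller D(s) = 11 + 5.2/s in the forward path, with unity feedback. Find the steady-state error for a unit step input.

The open loop D(s)G_p(s) has a pole at the origin (type 1), so the static position error constant is infinite and e_ss = 1/(1+∞) = 0.

0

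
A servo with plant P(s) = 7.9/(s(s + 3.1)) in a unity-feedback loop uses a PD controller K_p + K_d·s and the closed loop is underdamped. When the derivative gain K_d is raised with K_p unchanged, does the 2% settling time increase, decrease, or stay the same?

decrease

Characteristic equation s² + (3.1 + 7.9K_d)s + 7.9K_p = 0: raising K_d increases ζω_n = (3.1+7.9K_d)/2 while the loop stays underdamped, so T_s ≈ 4/(ζω_n) decreases.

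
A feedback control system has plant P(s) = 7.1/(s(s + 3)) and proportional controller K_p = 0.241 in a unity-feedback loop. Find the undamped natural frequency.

ω_n = 1.31 rad/s

With unity feedback the closed-loop characteristic equation is s² + 3s + 0.241·7.1 = s² + 3s + 1.711 = 0.
Matching s² + 2ζω_n s + ω_n²: ω_n = √1.711 = 1.308 rad/s and 2ζω_n = 3, so ζ = 3/(2·1.308) = 1.15.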